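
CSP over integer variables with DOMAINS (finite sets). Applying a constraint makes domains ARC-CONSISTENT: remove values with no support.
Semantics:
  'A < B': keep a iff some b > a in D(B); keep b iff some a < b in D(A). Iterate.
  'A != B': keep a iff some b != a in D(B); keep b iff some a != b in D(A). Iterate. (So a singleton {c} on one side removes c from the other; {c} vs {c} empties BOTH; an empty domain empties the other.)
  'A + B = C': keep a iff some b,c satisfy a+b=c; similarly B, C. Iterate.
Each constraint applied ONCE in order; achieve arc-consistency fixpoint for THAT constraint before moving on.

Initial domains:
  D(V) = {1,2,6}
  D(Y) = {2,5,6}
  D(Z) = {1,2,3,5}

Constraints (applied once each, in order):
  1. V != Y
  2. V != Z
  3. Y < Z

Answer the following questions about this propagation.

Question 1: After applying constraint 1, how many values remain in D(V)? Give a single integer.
Answer: 3

Derivation:
Constraint 1 (V != Y) on D(V)={1,2,6} D(Y)={2,5,6}: no change
So after constraint 1: D(V)={1,2,6}, size = 3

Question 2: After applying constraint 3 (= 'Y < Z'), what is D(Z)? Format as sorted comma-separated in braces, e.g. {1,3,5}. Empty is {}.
Constraint 1 (V != Y) on D(V)={1,2,6} D(Y)={2,5,6}: no change
Constraint 2 (V != Z) on D(V)={1,2,6} D(Z)={1,2,3,5}: no change
Constraint 3 (Y < Z) on D(Y)={2,5,6} D(Z)={1,2,3,5}: Y {2,5,6}->{2}; Z {1,2,3,5}->{3,5}
So after constraint 3: D(Z) = {3,5}

Answer: {3,5}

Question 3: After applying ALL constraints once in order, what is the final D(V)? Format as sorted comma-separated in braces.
Constraint 1 (V != Y) on D(V)={1,2,6} D(Y)={2,5,6}: no change
Constraint 2 (V != Z) on D(V)={1,2,6} D(Z)={1,2,3,5}: no change
Constraint 3 (Y < Z) on D(Y)={2,5,6} D(Z)={1,2,3,5}: Y {2,5,6}->{2}; Z {1,2,3,5}->{3,5}
So after all 3 constraints: D(V) = {1,2,6}

Answer: {1,2,6}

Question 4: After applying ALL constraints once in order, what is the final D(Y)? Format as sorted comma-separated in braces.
Constraint 1 (V != Y) on D(V)={1,2,6} D(Y)={2,5,6}: no change
Constraint 2 (V != Z) on D(V)={1,2,6} D(Z)={1,2,3,5}: no change
Constraint 3 (Y < Z) on D(Y)={2,5,6} D(Z)={1,2,3,5}: Y {2,5,6}->{2}; Z {1,2,3,5}->{3,5}
So after all 3 constraints: D(Y) = {2}

Answer: {2}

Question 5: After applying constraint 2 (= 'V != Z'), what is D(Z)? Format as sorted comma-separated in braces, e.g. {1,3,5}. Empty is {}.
Answer: {1,2,3,5}

Derivation:
Constraint 1 (V != Y) on D(V)={1,2,6} D(Y)={2,5,6}: no change
Constraint 2 (V != Z) on D(V)={1,2,6} D(Z)={1,2,3,5}: no change
So after constraint 2: D(Z) = {1,2,3,5}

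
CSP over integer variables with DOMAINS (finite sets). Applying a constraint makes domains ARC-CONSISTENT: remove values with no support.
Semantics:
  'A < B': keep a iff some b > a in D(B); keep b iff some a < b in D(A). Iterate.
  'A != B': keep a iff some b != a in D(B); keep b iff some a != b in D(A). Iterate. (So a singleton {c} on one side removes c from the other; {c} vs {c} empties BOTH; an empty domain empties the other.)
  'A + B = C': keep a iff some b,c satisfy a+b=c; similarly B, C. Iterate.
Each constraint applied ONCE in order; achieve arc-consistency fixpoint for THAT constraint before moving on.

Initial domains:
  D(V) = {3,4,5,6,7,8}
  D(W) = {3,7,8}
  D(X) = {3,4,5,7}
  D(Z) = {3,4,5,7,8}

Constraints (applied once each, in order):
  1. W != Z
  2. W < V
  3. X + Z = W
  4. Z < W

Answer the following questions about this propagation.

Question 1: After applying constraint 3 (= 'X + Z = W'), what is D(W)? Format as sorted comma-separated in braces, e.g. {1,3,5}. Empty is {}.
Constraint 1 (W != Z) on D(W)={3,7,8} D(Z)={3,4,5,7,8}: no change
Constraint 2 (W < V) on D(W)={3,7,8} D(V)={3,4,5,6,7,8}: W {3,7,8}->{3,7}; V {3,4,5,6,7,8}->{4,5,6,7,8}
Constraint 3 (X + Z = W) on D(X)={3,4,5,7} D(Z)={3,4,5,7,8} D(W)={3,7}: X {3,4,5,7}->{3,4}; Z {3,4,5,7,8}->{3,4}; W {3,7}->{7}
So after constraint 3: D(W) = {7}

Answer: {7}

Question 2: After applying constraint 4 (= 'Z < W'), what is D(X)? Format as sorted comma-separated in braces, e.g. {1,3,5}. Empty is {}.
Answer: {3,4}

Derivation:
Constraint 1 (W != Z) on D(W)={3,7,8} D(Z)={3,4,5,7,8}: no change
Constraint 2 (W < V) on D(W)={3,7,8} D(V)={3,4,5,6,7,8}: W {3,7,8}->{3,7}; V {3,4,5,6,7,8}->{4,5,6,7,8}
Constraint 3 (X + Z = W) on D(X)={3,4,5,7} D(Z)={3,4,5,7,8} D(W)={3,7}: X {3,4,5,7}->{3,4}; Z {3,4,5,7,8}->{3,4}; W {3,7}->{7}
Constraint 4 (Z < W) on D(Z)={3,4} D(W)={7}: no change
So after constraint 4: D(X) = {3,4}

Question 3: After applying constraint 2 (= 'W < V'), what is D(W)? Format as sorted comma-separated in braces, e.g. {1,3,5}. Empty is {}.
Answer: {3,7}

Derivation:
Constraint 1 (W != Z) on D(W)={3,7,8} D(Z)={3,4,5,7,8}: no change
Constraint 2 (W < V) on D(W)={3,7,8} D(V)={3,4,5,6,7,8}: W {3,7,8}->{3,7}; V {3,4,5,6,7,8}->{4,5,6,7,8}
So after constraint 2: D(W) = {3,7}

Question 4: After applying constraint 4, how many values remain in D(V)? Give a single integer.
Constraint 1 (W != Z) on D(W)={3,7,8} D(Z)={3,4,5,7,8}: no change
Constraint 2 (W < V) on D(W)={3,7,8} D(V)={3,4,5,6,7,8}: W {3,7,8}->{3,7}; V {3,4,5,6,7,8}->{4,5,6,7,8}
Constraint 3 (X + Z = W) on D(X)={3,4,5,7} D(Z)={3,4,5,7,8} D(W)={3,7}: X {3,4,5,7}->{3,4}; Z {3,4,5,7,8}->{3,4}; W {3,7}->{7}
Constraint 4 (Z < W) on D(Z)={3,4} D(W)={7}: no change
So after constraint 4: D(V)={4,5,6,7,8}, size = 5

Answer: 5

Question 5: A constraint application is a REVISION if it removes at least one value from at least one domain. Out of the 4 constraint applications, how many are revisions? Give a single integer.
Answer: 2

Derivation:
Constraint 1 (W != Z) on D(W)={3,7,8} D(Z)={3,4,5,7,8}: no change => not a revision
Constraint 2 (W < V) on D(W)={3,7,8} D(V)={3,4,5,6,7,8}: W {3,7,8}->{3,7}; V {3,4,5,6,7,8}->{4,5,6,7,8} => REVISION
Constraint 3 (X + Z = W) on D(X)={3,4,5,7} D(Z)={3,4,5,7,8} D(W)={3,7}: X {3,4,5,7}->{3,4}; Z {3,4,5,7,8}->{3,4}; W {3,7}->{7} => REVISION
Constraint 4 (Z < W) on D(Z)={3,4} D(W)={7}: no change => not a revision
Total revisions = 2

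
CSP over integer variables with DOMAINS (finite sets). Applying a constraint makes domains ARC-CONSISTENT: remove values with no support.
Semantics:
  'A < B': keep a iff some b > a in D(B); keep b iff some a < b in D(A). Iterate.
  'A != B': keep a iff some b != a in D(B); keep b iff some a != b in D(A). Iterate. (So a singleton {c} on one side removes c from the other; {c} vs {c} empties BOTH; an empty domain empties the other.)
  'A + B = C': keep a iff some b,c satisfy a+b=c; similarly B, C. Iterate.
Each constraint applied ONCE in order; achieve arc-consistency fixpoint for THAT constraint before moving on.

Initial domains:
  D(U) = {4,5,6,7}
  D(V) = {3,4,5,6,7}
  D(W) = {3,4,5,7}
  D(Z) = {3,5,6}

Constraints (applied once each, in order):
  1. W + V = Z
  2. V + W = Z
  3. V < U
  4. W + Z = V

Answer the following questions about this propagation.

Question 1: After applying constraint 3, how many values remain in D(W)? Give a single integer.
Constraint 1 (W + V = Z) on D(W)={3,4,5,7} D(V)={3,4,5,6,7} D(Z)={3,5,6}: W {3,4,5,7}->{3}; V {3,4,5,6,7}->{3}; Z {3,5,6}->{6}
Constraint 2 (V + W = Z) on D(V)={3} D(W)={3} D(Z)={6}: no change
Constraint 3 (V < U) on D(V)={3} D(U)={4,5,6,7}: no change
So after constraint 3: D(W)={3}, size = 1

Answer: 1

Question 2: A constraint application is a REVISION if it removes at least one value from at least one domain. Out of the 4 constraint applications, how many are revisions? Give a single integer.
Answer: 2

Derivation:
Constraint 1 (W + V = Z) on D(W)={3,4,5,7} D(V)={3,4,5,6,7} D(Z)={3,5,6}: W {3,4,5,7}->{3}; V {3,4,5,6,7}->{3}; Z {3,5,6}->{6} => REVISION
Constraint 2 (V + W = Z) on D(V)={3} D(W)={3} D(Z)={6}: no change => not a revision
Constraint 3 (V < U) on D(V)={3} D(U)={4,5,6,7}: no change => not a revision
Constraint 4 (W + Z = V) on D(W)={3} D(Z)={6} D(V)={3}: W {3}->{}; Z {6}->{}; V {3}->{} => REVISION
Total revisions = 2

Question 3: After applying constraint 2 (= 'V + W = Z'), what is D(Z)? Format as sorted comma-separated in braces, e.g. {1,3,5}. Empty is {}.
Constraint 1 (W + V = Z) on D(W)={3,4,5,7} D(V)={3,4,5,6,7} D(Z)={3,5,6}: W {3,4,5,7}->{3}; V {3,4,5,6,7}->{3}; Z {3,5,6}->{6}
Constraint 2 (V + W = Z) on D(V)={3} D(W)={3} D(Z)={6}: no change
So after constraint 2: D(Z) = {6}

Answer: {6}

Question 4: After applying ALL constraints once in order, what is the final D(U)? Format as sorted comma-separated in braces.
Answer: {4,5,6,7}

Derivation:
Constraint 1 (W + V = Z) on D(W)={3,4,5,7} D(V)={3,4,5,6,7} D(Z)={3,5,6}: W {3,4,5,7}->{3}; V {3,4,5,6,7}->{3}; Z {3,5,6}->{6}
Constraint 2 (V + W = Z) on D(V)={3} D(W)={3} D(Z)={6}: no change
Constraint 3 (V < U) on D(V)={3} D(U)={4,5,6,7}: no change
Constraint 4 (W + Z = V) on D(W)={3} D(Z)={6} D(V)={3}: W {3}->{}; Z {6}->{}; V {3}->{}
So after all 4 constraints: D(U) = {4,5,6,7}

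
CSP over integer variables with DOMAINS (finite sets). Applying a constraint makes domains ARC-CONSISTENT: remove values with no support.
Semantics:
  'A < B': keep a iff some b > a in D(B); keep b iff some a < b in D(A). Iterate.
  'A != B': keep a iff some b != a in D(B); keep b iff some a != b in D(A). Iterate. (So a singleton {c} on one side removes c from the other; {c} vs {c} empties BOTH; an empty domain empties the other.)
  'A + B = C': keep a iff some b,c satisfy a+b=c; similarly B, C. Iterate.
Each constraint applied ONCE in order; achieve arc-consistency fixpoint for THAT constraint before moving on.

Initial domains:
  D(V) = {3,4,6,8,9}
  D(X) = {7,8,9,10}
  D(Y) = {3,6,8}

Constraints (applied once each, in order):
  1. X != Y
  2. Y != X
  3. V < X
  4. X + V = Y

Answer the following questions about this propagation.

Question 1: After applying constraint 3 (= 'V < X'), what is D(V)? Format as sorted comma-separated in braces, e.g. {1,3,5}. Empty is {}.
Constraint 1 (X != Y) on D(X)={7,8,9,10} D(Y)={3,6,8}: no change
Constraint 2 (Y != X) on D(Y)={3,6,8} D(X)={7,8,9,10}: no change
Constraint 3 (V < X) on D(V)={3,4,6,8,9} D(X)={7,8,9,10}: no change
So after constraint 3: D(V) = {3,4,6,8,9}

Answer: {3,4,6,8,9}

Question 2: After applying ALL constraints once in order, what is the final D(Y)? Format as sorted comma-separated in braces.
Constraint 1 (X != Y) on D(X)={7,8,9,10} D(Y)={3,6,8}: no change
Constraint 2 (Y != X) on D(Y)={3,6,8} D(X)={7,8,9,10}: no change
Constraint 3 (V < X) on D(V)={3,4,6,8,9} D(X)={7,8,9,10}: no change
Constraint 4 (X + V = Y) on D(X)={7,8,9,10} D(V)={3,4,6,8,9} D(Y)={3,6,8}: X {7,8,9,10}->{}; V {3,4,6,8,9}->{}; Y {3,6,8}->{}
So after all 4 constraints: D(Y) = {}

Answer: {}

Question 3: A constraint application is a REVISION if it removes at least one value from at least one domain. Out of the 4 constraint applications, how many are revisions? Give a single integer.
Constraint 1 (X != Y) on D(X)={7,8,9,10} D(Y)={3,6,8}: no change => not a revision
Constraint 2 (Y != X) on D(Y)={3,6,8} D(X)={7,8,9,10}: no change => not a revision
Constraint 3 (V < X) on D(V)={3,4,6,8,9} D(X)={7,8,9,10}: no change => not a revision
Constraint 4 (X + V = Y) on D(X)={7,8,9,10} D(V)={3,4,6,8,9} D(Y)={3,6,8}: X {7,8,9,10}->{}; V {3,4,6,8,9}->{}; Y {3,6,8}->{} => REVISION
Total revisions = 1

Answer: 1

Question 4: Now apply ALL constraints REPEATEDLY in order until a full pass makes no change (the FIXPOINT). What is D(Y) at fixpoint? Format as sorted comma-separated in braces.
pass 0 (initial): D(Y)={3,6,8}
pass 1: V {3,4,6,8,9}->{}; X {7,8,9,10}->{}; Y {3,6,8}->{}
pass 2: no change
Fixpoint after 2 passes: D(Y) = {}

Answer: {}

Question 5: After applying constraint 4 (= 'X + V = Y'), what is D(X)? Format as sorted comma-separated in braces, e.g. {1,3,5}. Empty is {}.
Answer: {}

Derivation:
Constraint 1 (X != Y) on D(X)={7,8,9,10} D(Y)={3,6,8}: no change
Constraint 2 (Y != X) on D(Y)={3,6,8} D(X)={7,8,9,10}: no change
Constraint 3 (V < X) on D(V)={3,4,6,8,9} D(X)={7,8,9,10}: no change
Constraint 4 (X + V = Y) on D(X)={7,8,9,10} D(V)={3,4,6,8,9} D(Y)={3,6,8}: X {7,8,9,10}->{}; V {3,4,6,8,9}->{}; Y {3,6,8}->{}
So after constraint 4: D(X) = {}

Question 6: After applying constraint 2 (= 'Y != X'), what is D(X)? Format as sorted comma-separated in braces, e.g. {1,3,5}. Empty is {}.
Answer: {7,8,9,10}

Derivation:
Constraint 1 (X != Y) on D(X)={7,8,9,10} D(Y)={3,6,8}: no change
Constraint 2 (Y != X) on D(Y)={3,6,8} D(X)={7,8,9,10}: no change
So after constraint 2: D(X) = {7,8,9,10}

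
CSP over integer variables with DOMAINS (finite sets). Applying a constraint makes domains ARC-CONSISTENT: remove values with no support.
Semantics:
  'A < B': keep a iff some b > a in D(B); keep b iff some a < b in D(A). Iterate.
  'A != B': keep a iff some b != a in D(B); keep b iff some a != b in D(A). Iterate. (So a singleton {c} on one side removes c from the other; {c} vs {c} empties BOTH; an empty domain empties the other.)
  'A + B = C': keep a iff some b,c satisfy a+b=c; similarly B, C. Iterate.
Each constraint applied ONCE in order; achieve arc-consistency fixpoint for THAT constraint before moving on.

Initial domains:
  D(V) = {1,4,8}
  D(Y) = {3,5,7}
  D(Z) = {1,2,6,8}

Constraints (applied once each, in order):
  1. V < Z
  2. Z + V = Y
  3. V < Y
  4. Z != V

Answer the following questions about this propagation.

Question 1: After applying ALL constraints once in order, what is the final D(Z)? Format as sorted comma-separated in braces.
Constraint 1 (V < Z) on D(V)={1,4,8} D(Z)={1,2,6,8}: V {1,4,8}->{1,4}; Z {1,2,6,8}->{2,6,8}
Constraint 2 (Z + V = Y) on D(Z)={2,6,8} D(V)={1,4} D(Y)={3,5,7}: Z {2,6,8}->{2,6}; V {1,4}->{1}; Y {3,5,7}->{3,7}
Constraint 3 (V < Y) on D(V)={1} D(Y)={3,7}: no change
Constraint 4 (Z != V) on D(Z)={2,6} D(V)={1}: no change
So after all 4 constraints: D(Z) = {2,6}

Answer: {2,6}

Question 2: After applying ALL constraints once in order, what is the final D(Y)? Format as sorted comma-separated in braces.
Answer: {3,7}

Derivation:
Constraint 1 (V < Z) on D(V)={1,4,8} D(Z)={1,2,6,8}: V {1,4,8}->{1,4}; Z {1,2,6,8}->{2,6,8}
Constraint 2 (Z + V = Y) on D(Z)={2,6,8} D(V)={1,4} D(Y)={3,5,7}: Z {2,6,8}->{2,6}; V {1,4}->{1}; Y {3,5,7}->{3,7}
Constraint 3 (V < Y) on D(V)={1} D(Y)={3,7}: no change
Constraint 4 (Z != V) on D(Z)={2,6} D(V)={1}: no change
So after all 4 constraints: D(Y) = {3,7}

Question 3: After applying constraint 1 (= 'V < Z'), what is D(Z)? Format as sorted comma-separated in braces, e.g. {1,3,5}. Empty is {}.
Constraint 1 (V < Z) on D(V)={1,4,8} D(Z)={1,2,6,8}: V {1,4,8}->{1,4}; Z {1,2,6,8}->{2,6,8}
So after constraint 1: D(Z) = {2,6,8}

Answer: {2,6,8}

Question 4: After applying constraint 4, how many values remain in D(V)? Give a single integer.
Constraint 1 (V < Z) on D(V)={1,4,8} D(Z)={1,2,6,8}: V {1,4,8}->{1,4}; Z {1,2,6,8}->{2,6,8}
Constraint 2 (Z + V = Y) on D(Z)={2,6,8} D(V)={1,4} D(Y)={3,5,7}: Z {2,6,8}->{2,6}; V {1,4}->{1}; Y {3,5,7}->{3,7}
Constraint 3 (V < Y) on D(V)={1} D(Y)={3,7}: no change
Constraint 4 (Z != V) on D(Z)={2,6} D(V)={1}: no change
So after constraint 4: D(V)={1}, size = 1

Answer: 1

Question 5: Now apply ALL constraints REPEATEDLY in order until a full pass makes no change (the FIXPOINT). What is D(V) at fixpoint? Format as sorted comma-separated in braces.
pass 0 (initial): D(V)={1,4,8}
pass 1: V {1,4,8}->{1}; Y {3,5,7}->{3,7}; Z {1,2,6,8}->{2,6}
pass 2: no change
Fixpoint after 2 passes: D(V) = {1}

Answer: {1}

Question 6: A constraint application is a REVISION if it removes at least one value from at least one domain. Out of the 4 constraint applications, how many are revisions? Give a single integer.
Answer: 2

Derivation:
Constraint 1 (V < Z) on D(V)={1,4,8} D(Z)={1,2,6,8}: V {1,4,8}->{1,4}; Z {1,2,6,8}->{2,6,8} => REVISION
Constraint 2 (Z + V = Y) on D(Z)={2,6,8} D(V)={1,4} D(Y)={3,5,7}: Z {2,6,8}->{2,6}; V {1,4}->{1}; Y {3,5,7}->{3,7} => REVISION
Constraint 3 (V < Y) on D(V)={1} D(Y)={3,7}: no change => not a revision
Constraint 4 (Z != V) on D(Z)={2,6} D(V)={1}: no change => not a revision
Total revisions = 2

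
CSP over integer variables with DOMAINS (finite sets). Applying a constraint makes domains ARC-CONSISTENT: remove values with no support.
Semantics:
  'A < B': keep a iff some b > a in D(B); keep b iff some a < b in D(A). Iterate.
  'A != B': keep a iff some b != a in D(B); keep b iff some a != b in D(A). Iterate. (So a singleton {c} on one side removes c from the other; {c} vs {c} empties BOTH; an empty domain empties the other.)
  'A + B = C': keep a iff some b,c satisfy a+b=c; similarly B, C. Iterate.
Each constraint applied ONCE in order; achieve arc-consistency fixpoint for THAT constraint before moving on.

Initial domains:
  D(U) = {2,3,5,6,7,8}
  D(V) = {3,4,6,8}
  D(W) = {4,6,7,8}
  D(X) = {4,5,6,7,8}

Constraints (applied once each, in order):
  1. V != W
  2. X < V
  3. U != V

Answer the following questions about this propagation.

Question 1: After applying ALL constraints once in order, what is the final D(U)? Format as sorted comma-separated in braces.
Constraint 1 (V != W) on D(V)={3,4,6,8} D(W)={4,6,7,8}: no change
Constraint 2 (X < V) on D(X)={4,5,6,7,8} D(V)={3,4,6,8}: X {4,5,6,7,8}->{4,5,6,7}; V {3,4,6,8}->{6,8}
Constraint 3 (U != V) on D(U)={2,3,5,6,7,8} D(V)={6,8}: no change
So after all 3 constraints: D(U) = {2,3,5,6,7,8}

Answer: {2,3,5,6,7,8}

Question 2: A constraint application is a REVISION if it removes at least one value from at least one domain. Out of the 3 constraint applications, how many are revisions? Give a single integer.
Answer: 1

Derivation:
Constraint 1 (V != W) on D(V)={3,4,6,8} D(W)={4,6,7,8}: no change => not a revision
Constraint 2 (X < V) on D(X)={4,5,6,7,8} D(V)={3,4,6,8}: X {4,5,6,7,8}->{4,5,6,7}; V {3,4,6,8}->{6,8} => REVISION
Constraint 3 (U != V) on D(U)={2,3,5,6,7,8} D(V)={6,8}: no change => not a revision
Total revisions = 1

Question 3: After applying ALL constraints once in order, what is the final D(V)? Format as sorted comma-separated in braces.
Constraint 1 (V != W) on D(V)={3,4,6,8} D(W)={4,6,7,8}: no change
Constraint 2 (X < V) on D(X)={4,5,6,7,8} D(V)={3,4,6,8}: X {4,5,6,7,8}->{4,5,6,7}; V {3,4,6,8}->{6,8}
Constraint 3 (U != V) on D(U)={2,3,5,6,7,8} D(V)={6,8}: no change
So after all 3 constraints: D(V) = {6,8}

Answer: {6,8}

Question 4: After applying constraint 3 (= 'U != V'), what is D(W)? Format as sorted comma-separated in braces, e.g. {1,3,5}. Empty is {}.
Constraint 1 (V != W) on D(V)={3,4,6,8} D(W)={4,6,7,8}: no change
Constraint 2 (X < V) on D(X)={4,5,6,7,8} D(V)={3,4,6,8}: X {4,5,6,7,8}->{4,5,6,7}; V {3,4,6,8}->{6,8}
Constraint 3 (U != V) on D(U)={2,3,5,6,7,8} D(V)={6,8}: no change
So after constraint 3: D(W) = {4,6,7,8}

Answer: {4,6,7,8}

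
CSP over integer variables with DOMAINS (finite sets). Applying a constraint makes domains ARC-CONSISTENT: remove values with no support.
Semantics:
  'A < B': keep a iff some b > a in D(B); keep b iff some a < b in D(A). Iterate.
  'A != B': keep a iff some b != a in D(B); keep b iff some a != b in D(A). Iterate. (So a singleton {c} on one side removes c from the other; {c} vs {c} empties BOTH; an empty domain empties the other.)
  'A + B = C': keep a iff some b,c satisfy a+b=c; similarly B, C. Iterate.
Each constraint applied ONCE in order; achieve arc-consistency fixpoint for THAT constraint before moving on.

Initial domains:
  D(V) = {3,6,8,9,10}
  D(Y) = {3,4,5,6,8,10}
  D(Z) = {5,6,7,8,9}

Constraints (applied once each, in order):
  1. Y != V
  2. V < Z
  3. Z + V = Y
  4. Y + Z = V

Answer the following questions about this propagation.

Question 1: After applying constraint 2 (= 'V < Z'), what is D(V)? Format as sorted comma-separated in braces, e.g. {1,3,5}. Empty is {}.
Constraint 1 (Y != V) on D(Y)={3,4,5,6,8,10} D(V)={3,6,8,9,10}: no change
Constraint 2 (V < Z) on D(V)={3,6,8,9,10} D(Z)={5,6,7,8,9}: V {3,6,8,9,10}->{3,6,8}
So after constraint 2: D(V) = {3,6,8}

Answer: {3,6,8}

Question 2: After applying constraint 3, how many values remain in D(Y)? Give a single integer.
Constraint 1 (Y != V) on D(Y)={3,4,5,6,8,10} D(V)={3,6,8,9,10}: no change
Constraint 2 (V < Z) on D(V)={3,6,8,9,10} D(Z)={5,6,7,8,9}: V {3,6,8,9,10}->{3,6,8}
Constraint 3 (Z + V = Y) on D(Z)={5,6,7,8,9} D(V)={3,6,8} D(Y)={3,4,5,6,8,10}: Z {5,6,7,8,9}->{5,7}; V {3,6,8}->{3}; Y {3,4,5,6,8,10}->{8,10}
So after constraint 3: D(Y)={8,10}, size = 2

Answer: 2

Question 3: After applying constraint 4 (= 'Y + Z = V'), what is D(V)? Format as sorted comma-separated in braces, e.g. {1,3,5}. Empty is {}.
Constraint 1 (Y != V) on D(Y)={3,4,5,6,8,10} D(V)={3,6,8,9,10}: no change
Constraint 2 (V < Z) on D(V)={3,6,8,9,10} D(Z)={5,6,7,8,9}: V {3,6,8,9,10}->{3,6,8}
Constraint 3 (Z + V = Y) on D(Z)={5,6,7,8,9} D(V)={3,6,8} D(Y)={3,4,5,6,8,10}: Z {5,6,7,8,9}->{5,7}; V {3,6,8}->{3}; Y {3,4,5,6,8,10}->{8,10}
Constraint 4 (Y + Z = V) on D(Y)={8,10} D(Z)={5,7} D(V)={3}: Y {8,10}->{}; Z {5,7}->{}; V {3}->{}
So after constraint 4: D(V) = {}

Answer: {}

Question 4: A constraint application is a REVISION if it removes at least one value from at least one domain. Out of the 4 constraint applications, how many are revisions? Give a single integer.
Answer: 3

Derivation:
Constraint 1 (Y != V) on D(Y)={3,4,5,6,8,10} D(V)={3,6,8,9,10}: no change => not a revision
Constraint 2 (V < Z) on D(V)={3,6,8,9,10} D(Z)={5,6,7,8,9}: V {3,6,8,9,10}->{3,6,8} => REVISION
Constraint 3 (Z + V = Y) on D(Z)={5,6,7,8,9} D(V)={3,6,8} D(Y)={3,4,5,6,8,10}: Z {5,6,7,8,9}->{5,7}; V {3,6,8}->{3}; Y {3,4,5,6,8,10}->{8,10} => REVISION
Constraint 4 (Y + Z = V) on D(Y)={8,10} D(Z)={5,7} D(V)={3}: Y {8,10}->{}; Z {5,7}->{}; V {3}->{} => REVISION
Total revisions = 3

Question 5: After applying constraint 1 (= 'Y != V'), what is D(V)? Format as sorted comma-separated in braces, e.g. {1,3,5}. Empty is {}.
Answer: {3,6,8,9,10}

Derivation:
Constraint 1 (Y != V) on D(Y)={3,4,5,6,8,10} D(V)={3,6,8,9,10}: no change
So after constraint 1: D(V) = {3,6,8,9,10}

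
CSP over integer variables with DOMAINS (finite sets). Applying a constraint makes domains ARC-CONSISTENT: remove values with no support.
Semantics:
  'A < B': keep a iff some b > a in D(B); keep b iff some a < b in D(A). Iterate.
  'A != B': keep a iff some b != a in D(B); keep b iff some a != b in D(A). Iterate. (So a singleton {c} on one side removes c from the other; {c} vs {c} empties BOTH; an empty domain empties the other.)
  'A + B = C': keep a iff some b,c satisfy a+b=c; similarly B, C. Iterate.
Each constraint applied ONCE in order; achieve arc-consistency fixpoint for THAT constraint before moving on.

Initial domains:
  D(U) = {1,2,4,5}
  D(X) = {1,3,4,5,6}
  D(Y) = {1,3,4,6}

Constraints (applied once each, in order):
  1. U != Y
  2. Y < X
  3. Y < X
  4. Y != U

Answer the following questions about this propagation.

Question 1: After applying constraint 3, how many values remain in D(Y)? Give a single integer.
Answer: 3

Derivation:
Constraint 1 (U != Y) on D(U)={1,2,4,5} D(Y)={1,3,4,6}: no change
Constraint 2 (Y < X) on D(Y)={1,3,4,6} D(X)={1,3,4,5,6}: Y {1,3,4,6}->{1,3,4}; X {1,3,4,5,6}->{3,4,5,6}
Constraint 3 (Y < X) on D(Y)={1,3,4} D(X)={3,4,5,6}: no change
So after constraint 3: D(Y)={1,3,4}, size = 3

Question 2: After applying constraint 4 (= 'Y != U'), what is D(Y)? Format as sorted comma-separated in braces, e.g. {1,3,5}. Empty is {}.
Constraint 1 (U != Y) on D(U)={1,2,4,5} D(Y)={1,3,4,6}: no change
Constraint 2 (Y < X) on D(Y)={1,3,4,6} D(X)={1,3,4,5,6}: Y {1,3,4,6}->{1,3,4}; X {1,3,4,5,6}->{3,4,5,6}
Constraint 3 (Y < X) on D(Y)={1,3,4} D(X)={3,4,5,6}: no change
Constraint 4 (Y != U) on D(Y)={1,3,4} D(U)={1,2,4,5}: no change
So after constraint 4: D(Y) = {1,3,4}

Answer: {1,3,4}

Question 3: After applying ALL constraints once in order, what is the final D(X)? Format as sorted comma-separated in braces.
Constraint 1 (U != Y) on D(U)={1,2,4,5} D(Y)={1,3,4,6}: no change
Constraint 2 (Y < X) on D(Y)={1,3,4,6} D(X)={1,3,4,5,6}: Y {1,3,4,6}->{1,3,4}; X {1,3,4,5,6}->{3,4,5,6}
Constraint 3 (Y < X) on D(Y)={1,3,4} D(X)={3,4,5,6}: no change
Constraint 4 (Y != U) on D(Y)={1,3,4} D(U)={1,2,4,5}: no change
So after all 4 constraints: D(X) = {3,4,5,6}

Answer: {3,4,5,6}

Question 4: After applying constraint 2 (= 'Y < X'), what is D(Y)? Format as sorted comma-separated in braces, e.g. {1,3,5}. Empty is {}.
Answer: {1,3,4}

Derivation:
Constraint 1 (U != Y) on D(U)={1,2,4,5} D(Y)={1,3,4,6}: no change
Constraint 2 (Y < X) on D(Y)={1,3,4,6} D(X)={1,3,4,5,6}: Y {1,3,4,6}->{1,3,4}; X {1,3,4,5,6}->{3,4,5,6}
So after constraint 2: D(Y) = {1,3,4}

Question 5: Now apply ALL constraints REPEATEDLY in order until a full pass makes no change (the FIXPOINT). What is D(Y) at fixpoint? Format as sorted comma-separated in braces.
Answer: {1,3,4}

Derivation:
pass 0 (initial): D(Y)={1,3,4,6}
pass 1: X {1,3,4,5,6}->{3,4,5,6}; Y {1,3,4,6}->{1,3,4}
pass 2: no change
Fixpoint after 2 passes: D(Y) = {1,3,4}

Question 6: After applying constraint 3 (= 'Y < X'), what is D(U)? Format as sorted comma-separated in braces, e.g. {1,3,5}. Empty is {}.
Constraint 1 (U != Y) on D(U)={1,2,4,5} D(Y)={1,3,4,6}: no change
Constraint 2 (Y < X) on D(Y)={1,3,4,6} D(X)={1,3,4,5,6}: Y {1,3,4,6}->{1,3,4}; X {1,3,4,5,6}->{3,4,5,6}
Constraint 3 (Y < X) on D(Y)={1,3,4} D(X)={3,4,5,6}: no change
So after constraint 3: D(U) = {1,2,4,5}

Answer: {1,2,4,5}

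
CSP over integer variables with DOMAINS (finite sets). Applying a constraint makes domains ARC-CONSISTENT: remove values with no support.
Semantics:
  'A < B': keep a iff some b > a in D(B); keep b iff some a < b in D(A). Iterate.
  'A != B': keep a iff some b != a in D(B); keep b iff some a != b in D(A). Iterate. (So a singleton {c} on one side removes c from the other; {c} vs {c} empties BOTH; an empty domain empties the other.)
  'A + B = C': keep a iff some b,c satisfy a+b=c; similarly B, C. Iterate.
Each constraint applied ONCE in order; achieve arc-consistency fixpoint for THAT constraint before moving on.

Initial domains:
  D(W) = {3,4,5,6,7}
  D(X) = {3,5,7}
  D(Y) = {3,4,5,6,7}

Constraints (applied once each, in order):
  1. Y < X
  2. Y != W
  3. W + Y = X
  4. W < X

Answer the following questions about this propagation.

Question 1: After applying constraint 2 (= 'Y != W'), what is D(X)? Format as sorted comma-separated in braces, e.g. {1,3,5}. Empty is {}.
Answer: {5,7}

Derivation:
Constraint 1 (Y < X) on D(Y)={3,4,5,6,7} D(X)={3,5,7}: Y {3,4,5,6,7}->{3,4,5,6}; X {3,5,7}->{5,7}
Constraint 2 (Y != W) on D(Y)={3,4,5,6} D(W)={3,4,5,6,7}: no change
So after constraint 2: D(X) = {5,7}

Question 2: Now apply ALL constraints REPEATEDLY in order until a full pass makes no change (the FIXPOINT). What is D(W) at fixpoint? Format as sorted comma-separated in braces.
pass 0 (initial): D(W)={3,4,5,6,7}
pass 1: W {3,4,5,6,7}->{3,4}; X {3,5,7}->{7}; Y {3,4,5,6,7}->{3,4}
pass 2: no change
Fixpoint after 2 passes: D(W) = {3,4}

Answer: {3,4}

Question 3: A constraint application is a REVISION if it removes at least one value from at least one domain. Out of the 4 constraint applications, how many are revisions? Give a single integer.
Constraint 1 (Y < X) on D(Y)={3,4,5,6,7} D(X)={3,5,7}: Y {3,4,5,6,7}->{3,4,5,6}; X {3,5,7}->{5,7} => REVISION
Constraint 2 (Y != W) on D(Y)={3,4,5,6} D(W)={3,4,5,6,7}: no change => not a revision
Constraint 3 (W + Y = X) on D(W)={3,4,5,6,7} D(Y)={3,4,5,6} D(X)={5,7}: W {3,4,5,6,7}->{3,4}; Y {3,4,5,6}->{3,4}; X {5,7}->{7} => REVISION
Constraint 4 (W < X) on D(W)={3,4} D(X)={7}: no change => not a revision
Total revisions = 2

Answer: 2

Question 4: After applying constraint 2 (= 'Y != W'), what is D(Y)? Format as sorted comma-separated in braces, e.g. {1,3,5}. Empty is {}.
Constraint 1 (Y < X) on D(Y)={3,4,5,6,7} D(X)={3,5,7}: Y {3,4,5,6,7}->{3,4,5,6}; X {3,5,7}->{5,7}
Constraint 2 (Y != W) on D(Y)={3,4,5,6} D(W)={3,4,5,6,7}: no change
So after constraint 2: D(Y) = {3,4,5,6}

Answer: {3,4,5,6}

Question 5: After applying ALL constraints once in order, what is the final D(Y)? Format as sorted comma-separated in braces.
Answer: {3,4}

Derivation:
Constraint 1 (Y < X) on D(Y)={3,4,5,6,7} D(X)={3,5,7}: Y {3,4,5,6,7}->{3,4,5,6}; X {3,5,7}->{5,7}
Constraint 2 (Y != W) on D(Y)={3,4,5,6} D(W)={3,4,5,6,7}: no change
Constraint 3 (W + Y = X) on D(W)={3,4,5,6,7} D(Y)={3,4,5,6} D(X)={5,7}: W {3,4,5,6,7}->{3,4}; Y {3,4,5,6}->{3,4}; X {5,7}->{7}
Constraint 4 (W < X) on D(W)={3,4} D(X)={7}: no change
So after all 4 constraints: D(Y) = {3,4}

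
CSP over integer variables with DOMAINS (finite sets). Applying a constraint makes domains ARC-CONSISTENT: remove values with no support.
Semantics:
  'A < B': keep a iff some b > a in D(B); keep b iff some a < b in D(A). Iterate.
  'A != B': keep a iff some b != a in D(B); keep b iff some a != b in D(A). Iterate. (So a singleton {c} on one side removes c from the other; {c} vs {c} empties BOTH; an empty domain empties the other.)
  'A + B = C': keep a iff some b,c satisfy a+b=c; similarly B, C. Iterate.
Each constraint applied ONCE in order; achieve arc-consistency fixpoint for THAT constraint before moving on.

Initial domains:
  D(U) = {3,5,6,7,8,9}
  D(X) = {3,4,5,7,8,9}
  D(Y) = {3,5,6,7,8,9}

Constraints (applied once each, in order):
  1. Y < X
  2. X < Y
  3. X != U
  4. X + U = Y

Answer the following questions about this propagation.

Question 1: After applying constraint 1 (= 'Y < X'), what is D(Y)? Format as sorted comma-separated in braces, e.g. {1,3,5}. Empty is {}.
Answer: {3,5,6,7,8}

Derivation:
Constraint 1 (Y < X) on D(Y)={3,5,6,7,8,9} D(X)={3,4,5,7,8,9}: Y {3,5,6,7,8,9}->{3,5,6,7,8}; X {3,4,5,7,8,9}->{4,5,7,8,9}
So after constraint 1: D(Y) = {3,5,6,7,8}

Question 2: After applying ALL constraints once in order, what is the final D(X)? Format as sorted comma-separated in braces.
Constraint 1 (Y < X) on D(Y)={3,5,6,7,8,9} D(X)={3,4,5,7,8,9}: Y {3,5,6,7,8,9}->{3,5,6,7,8}; X {3,4,5,7,8,9}->{4,5,7,8,9}
Constraint 2 (X < Y) on D(X)={4,5,7,8,9} D(Y)={3,5,6,7,8}: X {4,5,7,8,9}->{4,5,7}; Y {3,5,6,7,8}->{5,6,7,8}
Constraint 3 (X != U) on D(X)={4,5,7} D(U)={3,5,6,7,8,9}: no change
Constraint 4 (X + U = Y) on D(X)={4,5,7} D(U)={3,5,6,7,8,9} D(Y)={5,6,7,8}: X {4,5,7}->{4,5}; U {3,5,6,7,8,9}->{3}; Y {5,6,7,8}->{7,8}
So after all 4 constraints: D(X) = {4,5}

Answer: {4,5}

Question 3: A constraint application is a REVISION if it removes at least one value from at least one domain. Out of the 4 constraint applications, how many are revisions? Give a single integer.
Constraint 1 (Y < X) on D(Y)={3,5,6,7,8,9} D(X)={3,4,5,7,8,9}: Y {3,5,6,7,8,9}->{3,5,6,7,8}; X {3,4,5,7,8,9}->{4,5,7,8,9} => REVISION
Constraint 2 (X < Y) on D(X)={4,5,7,8,9} D(Y)={3,5,6,7,8}: X {4,5,7,8,9}->{4,5,7}; Y {3,5,6,7,8}->{5,6,7,8} => REVISION
Constraint 3 (X != U) on D(X)={4,5,7} D(U)={3,5,6,7,8,9}: no change => not a revision
Constraint 4 (X + U = Y) on D(X)={4,5,7} D(U)={3,5,6,7,8,9} D(Y)={5,6,7,8}: X {4,5,7}->{4,5}; U {3,5,6,7,8,9}->{3}; Y {5,6,7,8}->{7,8} => REVISION
Total revisions = 3

Answer: 3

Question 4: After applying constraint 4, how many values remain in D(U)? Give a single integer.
Constraint 1 (Y < X) on D(Y)={3,5,6,7,8,9} D(X)={3,4,5,7,8,9}: Y {3,5,6,7,8,9}->{3,5,6,7,8}; X {3,4,5,7,8,9}->{4,5,7,8,9}
Constraint 2 (X < Y) on D(X)={4,5,7,8,9} D(Y)={3,5,6,7,8}: X {4,5,7,8,9}->{4,5,7}; Y {3,5,6,7,8}->{5,6,7,8}
Constraint 3 (X != U) on D(X)={4,5,7} D(U)={3,5,6,7,8,9}: no change
Constraint 4 (X + U = Y) on D(X)={4,5,7} D(U)={3,5,6,7,8,9} D(Y)={5,6,7,8}: X {4,5,7}->{4,5}; U {3,5,6,7,8,9}->{3}; Y {5,6,7,8}->{7,8}
So after constraint 4: D(U)={3}, size = 1

Answer: 1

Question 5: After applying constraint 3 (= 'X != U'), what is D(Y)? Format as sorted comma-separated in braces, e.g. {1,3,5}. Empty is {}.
Answer: {5,6,7,8}

Derivation:
Constraint 1 (Y < X) on D(Y)={3,5,6,7,8,9} D(X)={3,4,5,7,8,9}: Y {3,5,6,7,8,9}->{3,5,6,7,8}; X {3,4,5,7,8,9}->{4,5,7,8,9}
Constraint 2 (X < Y) on D(X)={4,5,7,8,9} D(Y)={3,5,6,7,8}: X {4,5,7,8,9}->{4,5,7}; Y {3,5,6,7,8}->{5,6,7,8}
Constraint 3 (X != U) on D(X)={4,5,7} D(U)={3,5,6,7,8,9}: no change
So after constraint 3: D(Y) = {5,6,7,8}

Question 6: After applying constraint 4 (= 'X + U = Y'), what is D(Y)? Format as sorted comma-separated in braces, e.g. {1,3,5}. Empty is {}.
Constraint 1 (Y < X) on D(Y)={3,5,6,7,8,9} D(X)={3,4,5,7,8,9}: Y {3,5,6,7,8,9}->{3,5,6,7,8}; X {3,4,5,7,8,9}->{4,5,7,8,9}
Constraint 2 (X < Y) on D(X)={4,5,7,8,9} D(Y)={3,5,6,7,8}: X {4,5,7,8,9}->{4,5,7}; Y {3,5,6,7,8}->{5,6,7,8}
Constraint 3 (X != U) on D(X)={4,5,7} D(U)={3,5,6,7,8,9}: no change
Constraint 4 (X + U = Y) on D(X)={4,5,7} D(U)={3,5,6,7,8,9} D(Y)={5,6,7,8}: X {4,5,7}->{4,5}; U {3,5,6,7,8,9}->{3}; Y {5,6,7,8}->{7,8}
So after constraint 4: D(Y) = {7,8}

Answer: {7,8}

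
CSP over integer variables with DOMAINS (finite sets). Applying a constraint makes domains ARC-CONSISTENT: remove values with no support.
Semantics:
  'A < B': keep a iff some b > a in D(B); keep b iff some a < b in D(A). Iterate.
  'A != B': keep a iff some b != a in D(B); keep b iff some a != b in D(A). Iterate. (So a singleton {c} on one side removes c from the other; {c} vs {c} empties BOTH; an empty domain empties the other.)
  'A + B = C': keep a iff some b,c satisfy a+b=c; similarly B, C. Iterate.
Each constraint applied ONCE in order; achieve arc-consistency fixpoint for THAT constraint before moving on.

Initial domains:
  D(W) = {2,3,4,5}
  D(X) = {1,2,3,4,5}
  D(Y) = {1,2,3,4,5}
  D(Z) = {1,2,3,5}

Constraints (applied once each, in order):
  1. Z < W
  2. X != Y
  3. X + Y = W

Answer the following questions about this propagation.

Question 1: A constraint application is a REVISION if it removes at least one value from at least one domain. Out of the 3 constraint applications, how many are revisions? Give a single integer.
Answer: 2

Derivation:
Constraint 1 (Z < W) on D(Z)={1,2,3,5} D(W)={2,3,4,5}: Z {1,2,3,5}->{1,2,3} => REVISION
Constraint 2 (X != Y) on D(X)={1,2,3,4,5} D(Y)={1,2,3,4,5}: no change => not a revision
Constraint 3 (X + Y = W) on D(X)={1,2,3,4,5} D(Y)={1,2,3,4,5} D(W)={2,3,4,5}: X {1,2,3,4,5}->{1,2,3,4}; Y {1,2,3,4,5}->{1,2,3,4} => REVISION
Total revisions = 2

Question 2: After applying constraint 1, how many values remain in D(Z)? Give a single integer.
Constraint 1 (Z < W) on D(Z)={1,2,3,5} D(W)={2,3,4,5}: Z {1,2,3,5}->{1,2,3}
So after constraint 1: D(Z)={1,2,3}, size = 3

Answer: 3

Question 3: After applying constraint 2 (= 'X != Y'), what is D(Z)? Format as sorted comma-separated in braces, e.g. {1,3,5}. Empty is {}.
Constraint 1 (Z < W) on D(Z)={1,2,3,5} D(W)={2,3,4,5}: Z {1,2,3,5}->{1,2,3}
Constraint 2 (X != Y) on D(X)={1,2,3,4,5} D(Y)={1,2,3,4,5}: no change
So after constraint 2: D(Z) = {1,2,3}

Answer: {1,2,3}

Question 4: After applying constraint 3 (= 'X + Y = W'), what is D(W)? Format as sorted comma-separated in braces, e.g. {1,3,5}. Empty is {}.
Answer: {2,3,4,5}

Derivation:
Constraint 1 (Z < W) on D(Z)={1,2,3,5} D(W)={2,3,4,5}: Z {1,2,3,5}->{1,2,3}
Constraint 2 (X != Y) on D(X)={1,2,3,4,5} D(Y)={1,2,3,4,5}: no change
Constraint 3 (X + Y = W) on D(X)={1,2,3,4,5} D(Y)={1,2,3,4,5} D(W)={2,3,4,5}: X {1,2,3,4,5}->{1,2,3,4}; Y {1,2,3,4,5}->{1,2,3,4}
So after constraint 3: D(W) = {2,3,4,5}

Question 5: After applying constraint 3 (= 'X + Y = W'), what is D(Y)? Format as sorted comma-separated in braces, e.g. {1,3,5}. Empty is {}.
Answer: {1,2,3,4}

Derivation:
Constraint 1 (Z < W) on D(Z)={1,2,3,5} D(W)={2,3,4,5}: Z {1,2,3,5}->{1,2,3}
Constraint 2 (X != Y) on D(X)={1,2,3,4,5} D(Y)={1,2,3,4,5}: no change
Constraint 3 (X + Y = W) on D(X)={1,2,3,4,5} D(Y)={1,2,3,4,5} D(W)={2,3,4,5}: X {1,2,3,4,5}->{1,2,3,4}; Y {1,2,3,4,5}->{1,2,3,4}
So after constraint 3: D(Y) = {1,2,3,4}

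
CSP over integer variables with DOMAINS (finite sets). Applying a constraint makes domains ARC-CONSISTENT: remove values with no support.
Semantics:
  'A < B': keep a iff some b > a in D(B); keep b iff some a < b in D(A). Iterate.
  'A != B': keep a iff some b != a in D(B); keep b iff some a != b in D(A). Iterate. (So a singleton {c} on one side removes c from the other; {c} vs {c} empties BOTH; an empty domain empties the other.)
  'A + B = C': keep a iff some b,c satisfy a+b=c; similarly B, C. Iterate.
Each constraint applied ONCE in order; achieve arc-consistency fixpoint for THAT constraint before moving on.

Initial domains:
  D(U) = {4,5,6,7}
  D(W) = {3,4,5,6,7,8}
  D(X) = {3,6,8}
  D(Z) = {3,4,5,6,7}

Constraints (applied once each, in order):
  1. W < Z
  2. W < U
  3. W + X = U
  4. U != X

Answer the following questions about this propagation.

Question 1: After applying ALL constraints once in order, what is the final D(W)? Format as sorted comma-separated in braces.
Constraint 1 (W < Z) on D(W)={3,4,5,6,7,8} D(Z)={3,4,5,6,7}: W {3,4,5,6,7,8}->{3,4,5,6}; Z {3,4,5,6,7}->{4,5,6,7}
Constraint 2 (W < U) on D(W)={3,4,5,6} D(U)={4,5,6,7}: no change
Constraint 3 (W + X = U) on D(W)={3,4,5,6} D(X)={3,6,8} D(U)={4,5,6,7}: W {3,4,5,6}->{3,4}; X {3,6,8}->{3}; U {4,5,6,7}->{6,7}
Constraint 4 (U != X) on D(U)={6,7} D(X)={3}: no change
So after all 4 constraints: D(W) = {3,4}

Answer: {3,4}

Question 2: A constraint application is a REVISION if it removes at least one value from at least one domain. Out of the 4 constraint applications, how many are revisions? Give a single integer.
Constraint 1 (W < Z) on D(W)={3,4,5,6,7,8} D(Z)={3,4,5,6,7}: W {3,4,5,6,7,8}->{3,4,5,6}; Z {3,4,5,6,7}->{4,5,6,7} => REVISION
Constraint 2 (W < U) on D(W)={3,4,5,6} D(U)={4,5,6,7}: no change => not a revision
Constraint 3 (W + X = U) on D(W)={3,4,5,6} D(X)={3,6,8} D(U)={4,5,6,7}: W {3,4,5,6}->{3,4}; X {3,6,8}->{3}; U {4,5,6,7}->{6,7} => REVISION
Constraint 4 (U != X) on D(U)={6,7} D(X)={3}: no change => not a revision
Total revisions = 2

Answer: 2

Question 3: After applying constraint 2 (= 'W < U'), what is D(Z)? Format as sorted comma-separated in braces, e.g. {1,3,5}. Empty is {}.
Answer: {4,5,6,7}

Derivation:
Constraint 1 (W < Z) on D(W)={3,4,5,6,7,8} D(Z)={3,4,5,6,7}: W {3,4,5,6,7,8}->{3,4,5,6}; Z {3,4,5,6,7}->{4,5,6,7}
Constraint 2 (W < U) on D(W)={3,4,5,6} D(U)={4,5,6,7}: no change
So after constraint 2: D(Z) = {4,5,6,7}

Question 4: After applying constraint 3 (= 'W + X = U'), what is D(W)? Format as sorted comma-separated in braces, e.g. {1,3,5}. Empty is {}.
Answer: {3,4}

Derivation:
Constraint 1 (W < Z) on D(W)={3,4,5,6,7,8} D(Z)={3,4,5,6,7}: W {3,4,5,6,7,8}->{3,4,5,6}; Z {3,4,5,6,7}->{4,5,6,7}
Constraint 2 (W < U) on D(W)={3,4,5,6} D(U)={4,5,6,7}: no change
Constraint 3 (W + X = U) on D(W)={3,4,5,6} D(X)={3,6,8} D(U)={4,5,6,7}: W {3,4,5,6}->{3,4}; X {3,6,8}->{3}; U {4,5,6,7}->{6,7}
So after constraint 3: D(W) = {3,4}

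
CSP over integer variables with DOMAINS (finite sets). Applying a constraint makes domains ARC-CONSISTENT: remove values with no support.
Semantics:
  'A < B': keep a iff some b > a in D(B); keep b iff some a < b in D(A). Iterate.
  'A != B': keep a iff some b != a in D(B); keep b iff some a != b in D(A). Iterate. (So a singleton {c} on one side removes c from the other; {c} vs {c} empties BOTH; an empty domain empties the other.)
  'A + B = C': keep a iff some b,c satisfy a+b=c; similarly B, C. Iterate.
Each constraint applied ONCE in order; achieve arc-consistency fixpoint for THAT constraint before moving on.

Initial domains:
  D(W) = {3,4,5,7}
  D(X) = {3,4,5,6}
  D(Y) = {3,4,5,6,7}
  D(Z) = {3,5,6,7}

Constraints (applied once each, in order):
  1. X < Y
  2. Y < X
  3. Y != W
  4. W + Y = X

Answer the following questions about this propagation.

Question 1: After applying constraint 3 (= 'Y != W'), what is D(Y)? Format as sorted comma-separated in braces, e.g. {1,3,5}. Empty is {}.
Answer: {4,5}

Derivation:
Constraint 1 (X < Y) on D(X)={3,4,5,6} D(Y)={3,4,5,6,7}: Y {3,4,5,6,7}->{4,5,6,7}
Constraint 2 (Y < X) on D(Y)={4,5,6,7} D(X)={3,4,5,6}: Y {4,5,6,7}->{4,5}; X {3,4,5,6}->{5,6}
Constraint 3 (Y != W) on D(Y)={4,5} D(W)={3,4,5,7}: no change
So after constraint 3: D(Y) = {4,5}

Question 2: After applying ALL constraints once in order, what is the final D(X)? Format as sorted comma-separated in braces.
Answer: {}

Derivation:
Constraint 1 (X < Y) on D(X)={3,4,5,6} D(Y)={3,4,5,6,7}: Y {3,4,5,6,7}->{4,5,6,7}
Constraint 2 (Y < X) on D(Y)={4,5,6,7} D(X)={3,4,5,6}: Y {4,5,6,7}->{4,5}; X {3,4,5,6}->{5,6}
Constraint 3 (Y != W) on D(Y)={4,5} D(W)={3,4,5,7}: no change
Constraint 4 (W + Y = X) on D(W)={3,4,5,7} D(Y)={4,5} D(X)={5,6}: W {3,4,5,7}->{}; Y {4,5}->{}; X {5,6}->{}
So after all 4 constraints: D(X) = {}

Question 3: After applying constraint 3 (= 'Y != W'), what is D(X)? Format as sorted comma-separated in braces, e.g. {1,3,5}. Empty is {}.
Constraint 1 (X < Y) on D(X)={3,4,5,6} D(Y)={3,4,5,6,7}: Y {3,4,5,6,7}->{4,5,6,7}
Constraint 2 (Y < X) on D(Y)={4,5,6,7} D(X)={3,4,5,6}: Y {4,5,6,7}->{4,5}; X {3,4,5,6}->{5,6}
Constraint 3 (Y != W) on D(Y)={4,5} D(W)={3,4,5,7}: no change
So after constraint 3: D(X) = {5,6}

Answer: {5,6}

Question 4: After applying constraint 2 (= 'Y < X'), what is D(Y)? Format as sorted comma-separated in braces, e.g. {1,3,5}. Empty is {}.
Constraint 1 (X < Y) on D(X)={3,4,5,6} D(Y)={3,4,5,6,7}: Y {3,4,5,6,7}->{4,5,6,7}
Constraint 2 (Y < X) on D(Y)={4,5,6,7} D(X)={3,4,5,6}: Y {4,5,6,7}->{4,5}; X {3,4,5,6}->{5,6}
So after constraint 2: D(Y) = {4,5}

Answer: {4,5}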